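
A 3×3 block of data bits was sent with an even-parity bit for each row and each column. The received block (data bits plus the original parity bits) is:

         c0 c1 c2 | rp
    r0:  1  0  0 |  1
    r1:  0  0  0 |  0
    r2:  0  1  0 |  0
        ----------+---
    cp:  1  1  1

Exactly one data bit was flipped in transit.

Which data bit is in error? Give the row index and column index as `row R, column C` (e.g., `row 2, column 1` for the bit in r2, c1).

row 2, column 2

Recompute each row's even parity and compare to rp:
  r0: data parity 1, sent rp 1 → ok
  r1: data parity 0, sent rp 0 → ok
  r2: data parity 1, sent rp 0 → mismatch
Recompute each column's even parity and compare to cp:
  c0: data parity 1, sent cp 1 → ok
  c1: data parity 1, sent cp 1 → ok
  c2: data parity 0, sent cp 1 → mismatch
Exactly one row (r2) and one column (c2) fail → the flipped bit is at their intersection.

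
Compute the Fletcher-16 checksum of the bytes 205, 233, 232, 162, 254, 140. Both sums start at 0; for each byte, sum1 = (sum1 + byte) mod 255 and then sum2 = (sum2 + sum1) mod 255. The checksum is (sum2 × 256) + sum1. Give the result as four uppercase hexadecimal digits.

7ACE

Running sums (mod 255):
  after byte 0 (205): sum1=205, sum2=205
  after byte 1 (233): sum1=183, sum2=133
  after byte 2 (232): sum1=160, sum2=38
  after byte 3 (162): sum1=67, sum2=105
  after byte 4 (254): sum1=66, sum2=171
  after byte 5 (140): sum1=206, sum2=122
Checksum = sum2·256 + sum1 = 122·256 + 206 = 31438 = 0x7ACE.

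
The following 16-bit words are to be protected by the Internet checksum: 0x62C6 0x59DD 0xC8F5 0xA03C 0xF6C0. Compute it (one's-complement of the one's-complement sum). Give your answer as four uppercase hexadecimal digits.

One's-complement addition (fold any carry out of bit 15 back into bit 0):
  0x62C6 + 0x59DD = 0x0BCA3
  0xBCA3 + 0xC8F5 = 0x18598 → wrap carry → 0x8599
  0x8599 + 0xA03C = 0x125D5 → wrap carry → 0x25D6
  0x25D6 + 0xF6C0 = 0x11C96 → wrap carry → 0x1C97
One's-complement sum = 0x1C97.
Checksum = ~0x1C97 & 0xFFFF = 0xE368.

E368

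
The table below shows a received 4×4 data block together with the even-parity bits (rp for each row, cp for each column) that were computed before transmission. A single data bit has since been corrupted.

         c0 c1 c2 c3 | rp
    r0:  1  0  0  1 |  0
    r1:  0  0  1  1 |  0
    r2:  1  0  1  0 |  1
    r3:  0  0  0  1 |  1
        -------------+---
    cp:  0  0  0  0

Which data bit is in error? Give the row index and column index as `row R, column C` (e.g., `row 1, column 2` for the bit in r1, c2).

row 2, column 3

Recompute each row's even parity and compare to rp:
  r0: data parity 0, sent rp 0 → ok
  r1: data parity 0, sent rp 0 → ok
  r2: data parity 0, sent rp 1 → mismatch
  r3: data parity 1, sent rp 1 → ok
Recompute each column's even parity and compare to cp:
  c0: data parity 0, sent cp 0 → ok
  c1: data parity 0, sent cp 0 → ok
  c2: data parity 0, sent cp 0 → ok
  c3: data parity 1, sent cp 0 → mismatch
Exactly one row (r2) and one column (c3) fail → the flipped bit is at their intersection.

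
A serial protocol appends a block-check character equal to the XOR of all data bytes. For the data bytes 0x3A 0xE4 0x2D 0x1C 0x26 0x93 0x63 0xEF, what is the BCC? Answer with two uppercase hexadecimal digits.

XOR the bytes together:
  start with 0x3A
  0x3A ⊕ 0xE4 = 0xDE
  0xDE ⊕ 0x2D = 0xF3
  0xF3 ⊕ 0x1C = 0xEF
  0xEF ⊕ 0x26 = 0xC9
  0xC9 ⊕ 0x93 = 0x5A
  0x5A ⊕ 0x63 = 0x39
  0x39 ⊕ 0xEF = 0xD6

D6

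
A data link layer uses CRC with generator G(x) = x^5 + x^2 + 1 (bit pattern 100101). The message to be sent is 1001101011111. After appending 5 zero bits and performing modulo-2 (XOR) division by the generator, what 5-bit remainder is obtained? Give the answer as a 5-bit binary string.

11001

Append 5 zeros: 100110101111100000. Divide by 100101 (XOR where the leading bit is 1):
  pos 0: 100110 XOR 100101 = 000011
  pos 4: 111011 XOR 100101 = 011110
  pos 5: 111101 XOR 100101 = 011000
  pos 6: 110001 XOR 100101 = 010100
  pos 7: 101001 XOR 100101 = 001100
  pos 9: 110000 XOR 100101 = 010101
  pos 10: 101010 XOR 100101 = 001111
  pos 12: 111100 XOR 100101 = 011001
Remainder (last 5 bits) = 11001. This is the CRC / FCS.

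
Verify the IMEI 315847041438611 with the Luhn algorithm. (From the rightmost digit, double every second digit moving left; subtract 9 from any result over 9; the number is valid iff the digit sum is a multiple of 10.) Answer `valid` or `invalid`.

invalid

From the right, keep odd positions and double even positions (subtract 9 from any doubled value over 9):
  doubled (positions 2,4,...): 2 7 8 8 5 7 2 → sum 39
  kept (positions 1,3,...): 1 6 3 1 0 4 5 3 → sum 23
Total = 62.
62 mod 10 = 2, so the number is invalid.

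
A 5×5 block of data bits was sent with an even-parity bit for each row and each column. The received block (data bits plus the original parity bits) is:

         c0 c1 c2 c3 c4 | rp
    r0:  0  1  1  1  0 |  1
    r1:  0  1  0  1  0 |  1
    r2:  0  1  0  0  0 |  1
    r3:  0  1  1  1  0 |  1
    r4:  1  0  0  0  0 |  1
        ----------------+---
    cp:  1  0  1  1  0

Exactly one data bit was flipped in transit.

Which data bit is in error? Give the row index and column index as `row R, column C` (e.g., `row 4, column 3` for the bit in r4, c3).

row 1, column 2

Recompute each row's even parity and compare to rp:
  r0: data parity 1, sent rp 1 → ok
  r1: data parity 0, sent rp 1 → mismatch
  r2: data parity 1, sent rp 1 → ok
  r3: data parity 1, sent rp 1 → ok
  r4: data parity 1, sent rp 1 → ok
Recompute each column's even parity and compare to cp:
  c0: data parity 1, sent cp 1 → ok
  c1: data parity 0, sent cp 0 → ok
  c2: data parity 0, sent cp 1 → mismatch
  c3: data parity 1, sent cp 1 → ok
  c4: data parity 0, sent cp 0 → ok
Exactly one row (r1) and one column (c2) fail → the flipped bit is at their intersection.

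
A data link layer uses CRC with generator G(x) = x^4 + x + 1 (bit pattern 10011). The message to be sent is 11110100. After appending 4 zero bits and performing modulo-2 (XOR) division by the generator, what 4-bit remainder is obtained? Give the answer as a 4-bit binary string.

Append 4 zeros: 111101000000. Divide by 10011 (XOR where the leading bit is 1):
  pos 0: 11110 XOR 10011 = 01101
  pos 1: 11011 XOR 10011 = 01000
  pos 2: 10000 XOR 10011 = 00011
  pos 5: 11000 XOR 10011 = 01011
  pos 6: 10110 XOR 10011 = 00101
Remainder (last 4 bits) = 1010. This is the CRC / FCS.

1010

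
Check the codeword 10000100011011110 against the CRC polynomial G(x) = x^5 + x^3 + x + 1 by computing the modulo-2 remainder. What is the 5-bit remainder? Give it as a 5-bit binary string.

Modulo-2 division of 10000100011011110 by 101011:
  pos 0: 100001 XOR 101011 = 001010
  pos 2: 101000 XOR 101011 = 000011
  pos 6: 110110 XOR 101011 = 011101
  pos 7: 111011 XOR 101011 = 010000
  pos 8: 100001 XOR 101011 = 001010
  pos 10: 101011 XOR 101011 = 000000
Remainder = 00000 (zero — the frame passes the CRC check).

00000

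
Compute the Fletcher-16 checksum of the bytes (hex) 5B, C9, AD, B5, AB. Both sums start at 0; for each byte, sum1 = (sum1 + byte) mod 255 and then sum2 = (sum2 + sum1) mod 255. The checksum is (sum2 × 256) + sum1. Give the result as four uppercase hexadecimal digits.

Running sums (mod 255):
  after byte 0 (5B): sum1=91, sum2=91
  after byte 1 (C9): sum1=37, sum2=128
  after byte 2 (AD): sum1=210, sum2=83
  after byte 3 (B5): sum1=136, sum2=219
  after byte 4 (AB): sum1=52, sum2=16
Checksum = sum2·256 + sum1 = 16·256 + 52 = 4148 = 0x1034.

1034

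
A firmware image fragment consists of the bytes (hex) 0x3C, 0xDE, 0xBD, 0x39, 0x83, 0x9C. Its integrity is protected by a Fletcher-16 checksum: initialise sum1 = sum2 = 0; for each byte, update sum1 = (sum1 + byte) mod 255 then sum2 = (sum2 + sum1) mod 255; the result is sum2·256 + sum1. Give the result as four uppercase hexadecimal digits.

0A32

Running sums (mod 255):
  after byte 0 (0x3C): sum1=60, sum2=60
  after byte 1 (0xDE): sum1=27, sum2=87
  after byte 2 (0xBD): sum1=216, sum2=48
  after byte 3 (0x39): sum1=18, sum2=66
  after byte 4 (0x83): sum1=149, sum2=215
  after byte 5 (0x9C): sum1=50, sum2=10
Checksum = sum2·256 + sum1 = 10·256 + 50 = 2610 = 0x0A32.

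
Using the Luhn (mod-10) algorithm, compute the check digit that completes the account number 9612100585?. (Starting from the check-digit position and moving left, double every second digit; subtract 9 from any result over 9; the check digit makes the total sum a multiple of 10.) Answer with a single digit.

Partial digits right→left: 5 8 5 0 0 1 2 1 6 9
Double every second digit counting from the check-digit position (so the 1st, 3rd, 5th, ... of the partial from the right).
  doubled (with −9 where >9): 1 1 0 4 3 → sum 9
  kept as-is: 8 0 1 1 9 → sum 19
Total = 9 + 19 = 28.
Check digit = (10 − (28 mod 10)) mod 10 = 2.

2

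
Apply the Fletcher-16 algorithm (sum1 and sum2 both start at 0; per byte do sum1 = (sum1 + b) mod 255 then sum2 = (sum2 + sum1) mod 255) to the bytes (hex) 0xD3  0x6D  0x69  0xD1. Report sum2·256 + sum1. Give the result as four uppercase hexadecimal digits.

3C7C

Running sums (mod 255):
  after byte 0 (0xD3): sum1=211, sum2=211
  after byte 1 (0x6D): sum1=65, sum2=21
  after byte 2 (0x69): sum1=170, sum2=191
  after byte 3 (0xD1): sum1=124, sum2=60
Checksum = sum2·256 + sum1 = 60·256 + 124 = 15484 = 0x3C7C.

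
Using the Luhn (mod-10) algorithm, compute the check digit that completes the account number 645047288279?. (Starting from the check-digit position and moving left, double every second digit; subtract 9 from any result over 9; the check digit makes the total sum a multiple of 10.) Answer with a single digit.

Partial digits right→left: 9 7 2 8 8 2 7 4 0 5 4 6
Double every second digit counting from the check-digit position (so the 1st, 3rd, 5th, ... of the partial from the right).
  doubled (with −9 where >9): 9 4 7 5 0 8 → sum 33
  kept as-is: 7 8 2 4 5 6 → sum 32
Total = 33 + 32 = 65.
Check digit = (10 − (65 mod 10)) mod 10 = 5.

5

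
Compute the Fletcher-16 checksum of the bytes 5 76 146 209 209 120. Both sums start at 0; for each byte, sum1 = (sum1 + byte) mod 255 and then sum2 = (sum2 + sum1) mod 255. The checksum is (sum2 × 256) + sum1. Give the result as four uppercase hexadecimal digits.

Running sums (mod 255):
  after byte 0 (5): sum1=5, sum2=5
  after byte 1 (76): sum1=81, sum2=86
  after byte 2 (146): sum1=227, sum2=58
  after byte 3 (209): sum1=181, sum2=239
  after byte 4 (209): sum1=135, sum2=119
  after byte 5 (120): sum1=0, sum2=119
Checksum = sum2·256 + sum1 = 119·256 + 0 = 30464 = 0x7700.

7700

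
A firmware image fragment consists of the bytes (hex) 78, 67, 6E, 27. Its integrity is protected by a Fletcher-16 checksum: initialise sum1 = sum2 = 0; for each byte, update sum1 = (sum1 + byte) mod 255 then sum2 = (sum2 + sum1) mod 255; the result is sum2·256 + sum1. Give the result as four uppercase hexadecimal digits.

1C75

Running sums (mod 255):
  after byte 0 (78): sum1=120, sum2=120
  after byte 1 (67): sum1=223, sum2=88
  after byte 2 (6E): sum1=78, sum2=166
  after byte 3 (27): sum1=117, sum2=28
Checksum = sum2·256 + sum1 = 28·256 + 117 = 7285 = 0x1C75.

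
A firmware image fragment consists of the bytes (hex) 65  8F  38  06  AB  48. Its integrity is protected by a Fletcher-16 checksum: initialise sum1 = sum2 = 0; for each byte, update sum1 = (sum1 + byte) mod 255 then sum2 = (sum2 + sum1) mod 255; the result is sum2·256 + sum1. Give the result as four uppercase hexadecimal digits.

C027

Running sums (mod 255):
  after byte 0 (65): sum1=101, sum2=101
  after byte 1 (8F): sum1=244, sum2=90
  after byte 2 (38): sum1=45, sum2=135
  after byte 3 (06): sum1=51, sum2=186
  after byte 4 (AB): sum1=222, sum2=153
  after byte 5 (48): sum1=39, sum2=192
Checksum = sum2·256 + sum1 = 192·256 + 39 = 49191 = 0xC027.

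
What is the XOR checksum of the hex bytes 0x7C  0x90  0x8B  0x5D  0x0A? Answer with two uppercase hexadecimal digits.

30

XOR the bytes together:
  start with 0x7C
  0x7C ⊕ 0x90 = 0xEC
  0xEC ⊕ 0x8B = 0x67
  0x67 ⊕ 0x5D = 0x3A
  0x3A ⊕ 0x0A = 0x30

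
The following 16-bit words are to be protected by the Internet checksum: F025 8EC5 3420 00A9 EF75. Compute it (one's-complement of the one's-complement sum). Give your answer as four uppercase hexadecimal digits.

One's-complement addition (fold any carry out of bit 15 back into bit 0):
  0xF025 + 0x8EC5 = 0x17EEA → wrap carry → 0x7EEB
  0x7EEB + 0x3420 = 0x0B30B
  0xB30B + 0x00A9 = 0x0B3B4
  0xB3B4 + 0xEF75 = 0x1A329 → wrap carry → 0xA32A
One's-complement sum = 0xA32A.
Checksum = ~0xA32A & 0xFFFF = 0x5CD5.

5CD5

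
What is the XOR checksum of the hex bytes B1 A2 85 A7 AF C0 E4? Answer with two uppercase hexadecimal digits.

XOR the bytes together:
  start with 0xB1
  0xB1 ⊕ 0xA2 = 0x13
  0x13 ⊕ 0x85 = 0x96
  0x96 ⊕ 0xA7 = 0x31
  0x31 ⊕ 0xAF = 0x9E
  0x9E ⊕ 0xC0 = 0x5E
  0x5E ⊕ 0xE4 = 0xBA

BA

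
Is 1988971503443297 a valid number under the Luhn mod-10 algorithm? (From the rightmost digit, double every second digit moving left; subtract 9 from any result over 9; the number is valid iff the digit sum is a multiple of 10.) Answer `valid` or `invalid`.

invalid

From the right, keep odd positions and double even positions (subtract 9 from any doubled value over 9):
  doubled (positions 2,4,...): 9 6 8 0 2 9 7 2 → sum 43
  kept (positions 1,3,...): 7 2 4 3 5 7 8 9 → sum 45
Total = 88.
88 mod 10 = 8, so the number is invalid.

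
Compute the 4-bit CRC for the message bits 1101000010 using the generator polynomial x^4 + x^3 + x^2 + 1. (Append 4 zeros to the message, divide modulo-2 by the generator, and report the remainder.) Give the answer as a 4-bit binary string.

Append 4 zeros: 11010000100000. Divide by 11101 (XOR where the leading bit is 1):
  pos 0: 11010 XOR 11101 = 00111
  pos 2: 11100 XOR 11101 = 00001
  pos 6: 10100 XOR 11101 = 01001
  pos 7: 10010 XOR 11101 = 01111
  pos 8: 11110 XOR 11101 = 00011
Remainder (last 4 bits) = 0110. This is the CRC / FCS.

0110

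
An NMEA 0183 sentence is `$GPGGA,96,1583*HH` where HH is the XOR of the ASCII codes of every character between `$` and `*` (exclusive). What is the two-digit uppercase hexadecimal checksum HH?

XOR the ASCII codes of the payload characters:
  'G' = 0x47 → acc = 0x47
  'P' = 0x50 → acc = 0x17
  'G' = 0x47 → acc = 0x50
  'G' = 0x47 → acc = 0x17
  'A' = 0x41 → acc = 0x56
  ',' = 0x2C → acc = 0x7A
  '9' = 0x39 → acc = 0x43
  '6' = 0x36 → acc = 0x75
  ',' = 0x2C → acc = 0x59
  '1' = 0x31 → acc = 0x68
  '5' = 0x35 → acc = 0x5D
  '8' = 0x38 → acc = 0x65
  '3' = 0x33 → acc = 0x56
Checksum = 0x56.

56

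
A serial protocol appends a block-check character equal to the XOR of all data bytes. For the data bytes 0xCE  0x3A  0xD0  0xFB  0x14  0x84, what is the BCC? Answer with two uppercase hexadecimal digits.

XOR the bytes together:
  start with 0xCE
  0xCE ⊕ 0x3A = 0xF4
  0xF4 ⊕ 0xD0 = 0x24
  0x24 ⊕ 0xFB = 0xDF
  0xDF ⊕ 0x14 = 0xCB
  0xCB ⊕ 0x84 = 0x4F

4F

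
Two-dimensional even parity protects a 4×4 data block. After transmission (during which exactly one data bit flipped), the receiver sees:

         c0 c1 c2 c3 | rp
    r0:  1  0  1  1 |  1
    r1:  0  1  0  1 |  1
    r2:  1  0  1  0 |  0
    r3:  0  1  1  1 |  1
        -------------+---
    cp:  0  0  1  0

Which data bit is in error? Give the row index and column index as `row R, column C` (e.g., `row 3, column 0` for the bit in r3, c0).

Recompute each row's even parity and compare to rp:
  r0: data parity 1, sent rp 1 → ok
  r1: data parity 0, sent rp 1 → mismatch
  r2: data parity 0, sent rp 0 → ok
  r3: data parity 1, sent rp 1 → ok
Recompute each column's even parity and compare to cp:
  c0: data parity 0, sent cp 0 → ok
  c1: data parity 0, sent cp 0 → ok
  c2: data parity 1, sent cp 1 → ok
  c3: data parity 1, sent cp 0 → mismatch
Exactly one row (r1) and one column (c3) fail → the flipped bit is at their intersection.

row 1, column 3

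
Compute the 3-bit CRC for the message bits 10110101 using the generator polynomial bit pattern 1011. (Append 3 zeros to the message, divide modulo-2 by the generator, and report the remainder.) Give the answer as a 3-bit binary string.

Append 3 zeros: 10110101000. Divide by 1011 (XOR where the leading bit is 1):
  pos 0: 1011 XOR 1011 = 0000
  pos 5: 1010 XOR 1011 = 0001
Remainder (last 3 bits) = 100. This is the CRC / FCS.

100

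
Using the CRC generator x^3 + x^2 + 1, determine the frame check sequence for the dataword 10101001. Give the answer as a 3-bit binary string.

100

Append 3 zeros: 10101001000. Divide by 1101 (XOR where the leading bit is 1):
  pos 0: 1010 XOR 1101 = 0111
  pos 1: 1111 XOR 1101 = 0010
  pos 3: 1000 XOR 1101 = 0101
  pos 4: 1011 XOR 1101 = 0110
  pos 5: 1100 XOR 1101 = 0001
Remainder (last 3 bits) = 100. This is the CRC / FCS.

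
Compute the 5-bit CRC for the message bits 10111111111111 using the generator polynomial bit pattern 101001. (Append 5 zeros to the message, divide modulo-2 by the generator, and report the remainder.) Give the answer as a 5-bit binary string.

10110

Append 5 zeros: 1011111111111100000. Divide by 101001 (XOR where the leading bit is 1):
  pos 0: 101111 XOR 101001 = 000110
  pos 3: 110111 XOR 101001 = 011110
  pos 4: 111101 XOR 101001 = 010100
  pos 5: 101001 XOR 101001 = 000000
  pos 11: 111000 XOR 101001 = 010001
  pos 12: 100010 XOR 101001 = 001011
Remainder (last 5 bits) = 10110. This is the CRC / FCS.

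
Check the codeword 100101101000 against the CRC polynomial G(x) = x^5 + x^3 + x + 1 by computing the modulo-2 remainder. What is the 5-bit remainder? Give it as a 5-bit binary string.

10110

Modulo-2 division of 100101101000 by 101011:
  pos 0: 100101 XOR 101011 = 001110
  pos 2: 111010 XOR 101011 = 010001
  pos 3: 100011 XOR 101011 = 001000
  pos 5: 100000 XOR 101011 = 001011
Remainder = 10110 (nonzero — an error is detected).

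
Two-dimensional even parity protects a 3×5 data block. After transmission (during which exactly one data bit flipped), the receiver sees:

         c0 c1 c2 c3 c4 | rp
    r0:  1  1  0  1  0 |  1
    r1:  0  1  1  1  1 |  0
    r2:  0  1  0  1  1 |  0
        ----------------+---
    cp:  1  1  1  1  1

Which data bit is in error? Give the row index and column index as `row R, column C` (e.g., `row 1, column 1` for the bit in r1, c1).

row 2, column 4

Recompute each row's even parity and compare to rp:
  r0: data parity 1, sent rp 1 → ok
  r1: data parity 0, sent rp 0 → ok
  r2: data parity 1, sent rp 0 → mismatch
Recompute each column's even parity and compare to cp:
  c0: data parity 1, sent cp 1 → ok
  c1: data parity 1, sent cp 1 → ok
  c2: data parity 1, sent cp 1 → ok
  c3: data parity 1, sent cp 1 → ok
  c4: data parity 0, sent cp 1 → mismatch
Exactly one row (r2) and one column (c4) fail → the flipped bit is at their intersection.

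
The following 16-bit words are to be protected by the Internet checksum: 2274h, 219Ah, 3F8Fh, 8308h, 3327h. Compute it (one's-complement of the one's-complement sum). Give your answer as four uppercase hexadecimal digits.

C632

One's-complement addition (fold any carry out of bit 15 back into bit 0):
  0x2274 + 0x219A = 0x0440E
  0x440E + 0x3F8F = 0x0839D
  0x839D + 0x8308 = 0x106A5 → wrap carry → 0x06A6
  0x06A6 + 0x3327 = 0x039CD
One's-complement sum = 0x39CD.
Checksum = ~0x39CD & 0xFFFF = 0xC632.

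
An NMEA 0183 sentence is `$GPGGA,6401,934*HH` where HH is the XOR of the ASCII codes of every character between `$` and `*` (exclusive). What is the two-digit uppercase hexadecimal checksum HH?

XOR the ASCII codes of the payload characters:
  'G' = 0x47 → acc = 0x47
  'P' = 0x50 → acc = 0x17
  'G' = 0x47 → acc = 0x50
  'G' = 0x47 → acc = 0x17
  'A' = 0x41 → acc = 0x56
  ',' = 0x2C → acc = 0x7A
  '6' = 0x36 → acc = 0x4C
  '4' = 0x34 → acc = 0x78
  '0' = 0x30 → acc = 0x48
  '1' = 0x31 → acc = 0x79
  ',' = 0x2C → acc = 0x55
  '9' = 0x39 → acc = 0x6C
  '3' = 0x33 → acc = 0x5F
  '4' = 0x34 → acc = 0x6B
Checksum = 0x6B.

6B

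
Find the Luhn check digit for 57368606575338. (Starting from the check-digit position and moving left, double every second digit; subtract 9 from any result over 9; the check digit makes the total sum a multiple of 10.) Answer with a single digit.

9

Partial digits right→left: 8 3 3 5 7 5 6 0 6 8 6 3 7 5
Double every second digit counting from the check-digit position (so the 1st, 3rd, 5th, ... of the partial from the right).
  doubled (with −9 where >9): 7 6 5 3 3 3 5 → sum 32
  kept as-is: 3 5 5 0 8 3 5 → sum 29
Total = 32 + 29 = 61.
Check digit = (10 − (61 mod 10)) mod 10 = 9.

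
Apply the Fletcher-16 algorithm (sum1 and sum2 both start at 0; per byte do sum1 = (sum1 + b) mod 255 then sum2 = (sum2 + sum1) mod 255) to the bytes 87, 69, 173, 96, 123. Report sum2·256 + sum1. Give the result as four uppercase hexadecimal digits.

0F26

Running sums (mod 255):
  after byte 0 (87): sum1=87, sum2=87
  after byte 1 (69): sum1=156, sum2=243
  after byte 2 (173): sum1=74, sum2=62
  after byte 3 (96): sum1=170, sum2=232
  after byte 4 (123): sum1=38, sum2=15
Checksum = sum2·256 + sum1 = 15·256 + 38 = 3878 = 0x0F26.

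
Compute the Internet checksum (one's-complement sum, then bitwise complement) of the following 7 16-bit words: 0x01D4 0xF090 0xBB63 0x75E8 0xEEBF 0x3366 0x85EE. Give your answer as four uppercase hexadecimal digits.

One's-complement addition (fold any carry out of bit 15 back into bit 0):
  0x01D4 + 0xF090 = 0x0F264
  0xF264 + 0xBB63 = 0x1ADC7 → wrap carry → 0xADC8
  0xADC8 + 0x75E8 = 0x123B0 → wrap carry → 0x23B1
  0x23B1 + 0xEEBF = 0x11270 → wrap carry → 0x1271
  0x1271 + 0x3366 = 0x045D7
  0x45D7 + 0x85EE = 0x0CBC5
One's-complement sum = 0xCBC5.
Checksum = ~0xCBC5 & 0xFFFF = 0x343A.

343A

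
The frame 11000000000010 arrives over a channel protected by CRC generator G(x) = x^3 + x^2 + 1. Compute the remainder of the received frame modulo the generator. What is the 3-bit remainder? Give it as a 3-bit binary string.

Modulo-2 division of 11000000000010 by 1101:
  pos 0: 1100 XOR 1101 = 0001
  pos 3: 1000 XOR 1101 = 0101
  pos 4: 1010 XOR 1101 = 0111
  pos 5: 1110 XOR 1101 = 0011
  pos 7: 1100 XOR 1101 = 0001
  pos 10: 1010 XOR 1101 = 0111
Remainder = 111 (nonzero — an error is detected).

111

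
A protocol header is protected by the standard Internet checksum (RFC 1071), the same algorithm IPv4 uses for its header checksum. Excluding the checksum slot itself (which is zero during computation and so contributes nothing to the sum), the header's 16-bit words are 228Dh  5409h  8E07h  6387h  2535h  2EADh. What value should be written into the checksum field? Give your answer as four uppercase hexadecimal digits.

43F8

One's-complement addition (fold any carry out of bit 15 back into bit 0):
  0x228D + 0x5409 = 0x07696
  0x7696 + 0x8E07 = 0x1049D → wrap carry → 0x049E
  0x049E + 0x6387 = 0x06825
  0x6825 + 0x2535 = 0x08D5A
  0x8D5A + 0x2EAD = 0x0BC07
One's-complement sum = 0xBC07.
Checksum = ~0xBC07 & 0xFFFF = 0x43F8.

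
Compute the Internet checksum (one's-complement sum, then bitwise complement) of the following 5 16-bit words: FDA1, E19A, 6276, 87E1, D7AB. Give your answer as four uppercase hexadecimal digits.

One's-complement addition (fold any carry out of bit 15 back into bit 0):
  0xFDA1 + 0xE19A = 0x1DF3B → wrap carry → 0xDF3C
  0xDF3C + 0x6276 = 0x141B2 → wrap carry → 0x41B3
  0x41B3 + 0x87E1 = 0x0C994
  0xC994 + 0xD7AB = 0x1A13F → wrap carry → 0xA140
One's-complement sum = 0xA140.
Checksum = ~0xA140 & 0xFFFF = 0x5EBF.

5EBF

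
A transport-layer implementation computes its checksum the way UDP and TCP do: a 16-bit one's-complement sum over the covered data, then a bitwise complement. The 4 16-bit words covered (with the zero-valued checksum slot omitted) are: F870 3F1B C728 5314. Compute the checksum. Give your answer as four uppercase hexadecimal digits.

One's-complement addition (fold any carry out of bit 15 back into bit 0):
  0xF870 + 0x3F1B = 0x1378B → wrap carry → 0x378C
  0x378C + 0xC728 = 0x0FEB4
  0xFEB4 + 0x5314 = 0x151C8 → wrap carry → 0x51C9
One's-complement sum = 0x51C9.
Checksum = ~0x51C9 & 0xFFFF = 0xAE36.

AE36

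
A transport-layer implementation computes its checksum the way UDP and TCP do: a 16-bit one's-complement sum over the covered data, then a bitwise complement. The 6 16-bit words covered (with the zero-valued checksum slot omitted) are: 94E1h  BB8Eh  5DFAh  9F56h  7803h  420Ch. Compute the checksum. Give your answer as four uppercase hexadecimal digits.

One's-complement addition (fold any carry out of bit 15 back into bit 0):
  0x94E1 + 0xBB8E = 0x1506F → wrap carry → 0x5070
  0x5070 + 0x5DFA = 0x0AE6A
  0xAE6A + 0x9F56 = 0x14DC0 → wrap carry → 0x4DC1
  0x4DC1 + 0x7803 = 0x0C5C4
  0xC5C4 + 0x420C = 0x107D0 → wrap carry → 0x07D1
One's-complement sum = 0x07D1.
Checksum = ~0x07D1 & 0xFFFF = 0xF82E.

F82E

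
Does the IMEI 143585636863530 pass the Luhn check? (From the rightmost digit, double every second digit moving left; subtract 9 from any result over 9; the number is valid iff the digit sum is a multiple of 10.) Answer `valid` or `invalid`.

valid

From the right, keep odd positions and double even positions (subtract 9 from any doubled value over 9):
  doubled (positions 2,4,...): 6 6 7 6 1 1 8 → sum 35
  kept (positions 1,3,...): 0 5 6 6 6 8 3 1 → sum 35
Total = 70.
70 mod 10 = 0, so the number is valid.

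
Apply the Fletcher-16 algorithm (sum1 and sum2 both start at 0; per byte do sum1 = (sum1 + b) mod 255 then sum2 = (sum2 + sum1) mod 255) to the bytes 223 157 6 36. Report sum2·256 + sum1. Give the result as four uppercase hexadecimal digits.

Running sums (mod 255):
  after byte 0 (223): sum1=223, sum2=223
  after byte 1 (157): sum1=125, sum2=93
  after byte 2 (6): sum1=131, sum2=224
  after byte 3 (36): sum1=167, sum2=136
Checksum = sum2·256 + sum1 = 136·256 + 167 = 34983 = 0x88A7.

88A7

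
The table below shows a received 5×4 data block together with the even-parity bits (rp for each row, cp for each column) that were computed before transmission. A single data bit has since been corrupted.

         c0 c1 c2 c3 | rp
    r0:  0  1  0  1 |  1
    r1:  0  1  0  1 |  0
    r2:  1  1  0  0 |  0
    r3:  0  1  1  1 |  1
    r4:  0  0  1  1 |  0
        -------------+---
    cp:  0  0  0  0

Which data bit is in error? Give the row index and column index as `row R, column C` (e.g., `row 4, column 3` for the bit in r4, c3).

row 0, column 0

Recompute each row's even parity and compare to rp:
  r0: data parity 0, sent rp 1 → mismatch
  r1: data parity 0, sent rp 0 → ok
  r2: data parity 0, sent rp 0 → ok
  r3: data parity 1, sent rp 1 → ok
  r4: data parity 0, sent rp 0 → ok
Recompute each column's even parity and compare to cp:
  c0: data parity 1, sent cp 0 → mismatch
  c1: data parity 0, sent cp 0 → ok
  c2: data parity 0, sent cp 0 → ok
  c3: data parity 0, sent cp 0 → ok
Exactly one row (r0) and one column (c0) fail → the flipped bit is at their intersection.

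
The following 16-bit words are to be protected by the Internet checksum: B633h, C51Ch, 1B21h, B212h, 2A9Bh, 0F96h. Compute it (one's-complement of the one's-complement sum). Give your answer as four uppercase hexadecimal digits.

One's-complement addition (fold any carry out of bit 15 back into bit 0):
  0xB633 + 0xC51C = 0x17B4F → wrap carry → 0x7B50
  0x7B50 + 0x1B21 = 0x09671
  0x9671 + 0xB212 = 0x14883 → wrap carry → 0x4884
  0x4884 + 0x2A9B = 0x0731F
  0x731F + 0x0F96 = 0x082B5
One's-complement sum = 0x82B5.
Checksum = ~0x82B5 & 0xFFFF = 0x7D4A.

7D4A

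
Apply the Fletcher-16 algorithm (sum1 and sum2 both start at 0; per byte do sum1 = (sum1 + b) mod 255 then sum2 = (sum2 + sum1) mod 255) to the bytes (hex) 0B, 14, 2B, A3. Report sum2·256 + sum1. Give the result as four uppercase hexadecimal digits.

62ED

Running sums (mod 255):
  after byte 0 (0B): sum1=11, sum2=11
  after byte 1 (14): sum1=31, sum2=42
  after byte 2 (2B): sum1=74, sum2=116
  after byte 3 (A3): sum1=237, sum2=98
Checksum = sum2·256 + sum1 = 98·256 + 237 = 25325 = 0x62ED.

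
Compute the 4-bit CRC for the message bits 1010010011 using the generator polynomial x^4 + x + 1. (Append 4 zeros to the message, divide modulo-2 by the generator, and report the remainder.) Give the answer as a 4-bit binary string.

Append 4 zeros: 10100100110000. Divide by 10011 (XOR where the leading bit is 1):
  pos 0: 10100 XOR 10011 = 00111
  pos 2: 11110 XOR 10011 = 01101
  pos 3: 11010 XOR 10011 = 01001
  pos 4: 10011 XOR 10011 = 00000
  pos 9: 10000 XOR 10011 = 00011
Remainder (last 4 bits) = 0011. This is the CRC / FCS.

0011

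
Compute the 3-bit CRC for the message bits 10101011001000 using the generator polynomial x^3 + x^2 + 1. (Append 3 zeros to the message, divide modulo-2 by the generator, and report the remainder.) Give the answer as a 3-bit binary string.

Append 3 zeros: 10101011001000000. Divide by 1101 (XOR where the leading bit is 1):
  pos 0: 1010 XOR 1101 = 0111
  pos 1: 1111 XOR 1101 = 0010
  pos 3: 1001 XOR 1101 = 0100
  pos 4: 1001 XOR 1101 = 0100
  pos 5: 1000 XOR 1101 = 0101
  pos 6: 1010 XOR 1101 = 0111
  pos 7: 1111 XOR 1101 = 0010
  pos 9: 1000 XOR 1101 = 0101
  pos 10: 1010 XOR 1101 = 0111
  pos 11: 1110 XOR 1101 = 0011
  pos 13: 1100 XOR 1101 = 0001
Remainder (last 3 bits) = 001. This is the CRC / FCS.

001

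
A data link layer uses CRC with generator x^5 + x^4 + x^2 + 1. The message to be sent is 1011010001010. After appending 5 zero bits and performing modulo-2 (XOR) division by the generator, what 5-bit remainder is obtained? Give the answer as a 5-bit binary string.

01010

Append 5 zeros: 101101000101000000. Divide by 110101 (XOR where the leading bit is 1):
  pos 0: 101101 XOR 110101 = 011000
  pos 1: 110000 XOR 110101 = 000101
  pos 4: 101001 XOR 110101 = 011100
  pos 5: 111000 XOR 110101 = 001101
  pos 7: 110110 XOR 110101 = 000011
  pos 11: 110000 XOR 110101 = 000101
Remainder (last 5 bits) = 01010. This is the CRC / FCS.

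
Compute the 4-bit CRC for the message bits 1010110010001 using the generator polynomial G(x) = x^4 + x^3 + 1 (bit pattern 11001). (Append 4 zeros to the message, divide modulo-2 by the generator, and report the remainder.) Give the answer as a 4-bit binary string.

Append 4 zeros: 10101100100010000. Divide by 11001 (XOR where the leading bit is 1):
  pos 0: 10101 XOR 11001 = 01100
  pos 1: 11001 XOR 11001 = 00000
  pos 8: 10001 XOR 11001 = 01000
  pos 9: 10000 XOR 11001 = 01001
  pos 10: 10010 XOR 11001 = 01011
  pos 11: 10110 XOR 11001 = 01111
  pos 12: 11110 XOR 11001 = 00111
Remainder (last 4 bits) = 0111. This is the CRC / FCS.

0111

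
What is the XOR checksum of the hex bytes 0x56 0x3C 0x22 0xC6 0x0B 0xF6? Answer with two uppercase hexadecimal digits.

XOR the bytes together:
  start with 0x56
  0x56 ⊕ 0x3C = 0x6A
  0x6A ⊕ 0x22 = 0x48
  0x48 ⊕ 0xC6 = 0x8E
  0x8E ⊕ 0x0B = 0x85
  0x85 ⊕ 0xF6 = 0x73

73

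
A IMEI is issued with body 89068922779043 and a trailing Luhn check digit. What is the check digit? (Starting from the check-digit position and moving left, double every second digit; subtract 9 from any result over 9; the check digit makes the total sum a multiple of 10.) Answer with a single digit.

6

Partial digits right→left: 3 4 0 9 7 7 2 2 9 8 6 0 9 8
Double every second digit counting from the check-digit position (so the 1st, 3rd, 5th, ... of the partial from the right).
  doubled (with −9 where >9): 6 0 5 4 9 3 9 → sum 36
  kept as-is: 4 9 7 2 8 0 8 → sum 38
Total = 36 + 38 = 74.
Check digit = (10 − (74 mod 10)) mod 10 = 6.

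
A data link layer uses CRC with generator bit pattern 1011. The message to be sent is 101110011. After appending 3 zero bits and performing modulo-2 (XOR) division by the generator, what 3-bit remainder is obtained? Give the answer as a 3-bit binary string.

100

Append 3 zeros: 101110011000. Divide by 1011 (XOR where the leading bit is 1):
  pos 0: 1011 XOR 1011 = 0000
  pos 4: 1001 XOR 1011 = 0010
  pos 6: 1010 XOR 1011 = 0001
Remainder (last 3 bits) = 100. This is the CRC / FCS.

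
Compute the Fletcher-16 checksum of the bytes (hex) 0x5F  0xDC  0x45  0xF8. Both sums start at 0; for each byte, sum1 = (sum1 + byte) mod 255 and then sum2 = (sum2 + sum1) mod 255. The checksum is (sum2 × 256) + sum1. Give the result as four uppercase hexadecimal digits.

977A

Running sums (mod 255):
  after byte 0 (0x5F): sum1=95, sum2=95
  after byte 1 (0xDC): sum1=60, sum2=155
  after byte 2 (0x45): sum1=129, sum2=29
  after byte 3 (0xF8): sum1=122, sum2=151
Checksum = sum2·256 + sum1 = 151·256 + 122 = 38778 = 0x977A.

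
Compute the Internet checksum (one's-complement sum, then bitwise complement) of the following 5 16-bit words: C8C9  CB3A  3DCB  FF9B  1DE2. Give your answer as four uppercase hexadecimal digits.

10B2

One's-complement addition (fold any carry out of bit 15 back into bit 0):
  0xC8C9 + 0xCB3A = 0x19403 → wrap carry → 0x9404
  0x9404 + 0x3DCB = 0x0D1CF
  0xD1CF + 0xFF9B = 0x1D16A → wrap carry → 0xD16B
  0xD16B + 0x1DE2 = 0x0EF4D
One's-complement sum = 0xEF4D.
Checksum = ~0xEF4D & 0xFFFF = 0x10B2.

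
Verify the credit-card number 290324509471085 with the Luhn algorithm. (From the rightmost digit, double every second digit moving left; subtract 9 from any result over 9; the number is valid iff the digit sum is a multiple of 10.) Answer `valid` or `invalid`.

From the right, keep odd positions and double even positions (subtract 9 from any doubled value over 9):
  doubled (positions 2,4,...): 7 2 8 0 8 6 9 → sum 40
  kept (positions 1,3,...): 5 0 7 9 5 2 0 2 → sum 30
Total = 70.
70 mod 10 = 0, so the number is valid.

valid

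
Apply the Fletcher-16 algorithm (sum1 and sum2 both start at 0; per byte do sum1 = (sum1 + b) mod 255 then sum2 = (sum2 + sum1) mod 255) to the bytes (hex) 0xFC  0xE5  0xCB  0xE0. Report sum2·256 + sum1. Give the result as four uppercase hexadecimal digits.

Running sums (mod 255):
  after byte 0 (0xFC): sum1=252, sum2=252
  after byte 1 (0xE5): sum1=226, sum2=223
  after byte 2 (0xCB): sum1=174, sum2=142
  after byte 3 (0xE0): sum1=143, sum2=30
Checksum = sum2·256 + sum1 = 30·256 + 143 = 7823 = 0x1E8F.

1E8F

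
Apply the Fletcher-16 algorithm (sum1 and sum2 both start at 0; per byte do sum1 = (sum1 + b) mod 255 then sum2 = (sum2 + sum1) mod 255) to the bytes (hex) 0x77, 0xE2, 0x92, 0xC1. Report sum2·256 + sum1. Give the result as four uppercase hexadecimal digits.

6DAE

Running sums (mod 255):
  after byte 0 (0x77): sum1=119, sum2=119
  after byte 1 (0xE2): sum1=90, sum2=209
  after byte 2 (0x92): sum1=236, sum2=190
  after byte 3 (0xC1): sum1=174, sum2=109
Checksum = sum2·256 + sum1 = 109·256 + 174 = 28078 = 0x6DAE.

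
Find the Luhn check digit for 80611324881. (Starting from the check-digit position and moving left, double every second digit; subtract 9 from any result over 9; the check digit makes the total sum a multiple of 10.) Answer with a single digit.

Partial digits right→left: 1 8 8 4 2 3 1 1 6 0 8
Double every second digit counting from the check-digit position (so the 1st, 3rd, 5th, ... of the partial from the right).
  doubled (with −9 where >9): 2 7 4 2 3 7 → sum 25
  kept as-is: 8 4 3 1 0 → sum 16
Total = 25 + 16 = 41.
Check digit = (10 − (41 mod 10)) mod 10 = 9.

9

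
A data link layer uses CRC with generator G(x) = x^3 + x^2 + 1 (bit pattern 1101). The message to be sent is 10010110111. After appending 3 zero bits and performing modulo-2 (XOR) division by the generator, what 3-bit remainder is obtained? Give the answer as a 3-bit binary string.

001

Append 3 zeros: 10010110111000. Divide by 1101 (XOR where the leading bit is 1):
  pos 0: 1001 XOR 1101 = 0100
  pos 1: 1000 XOR 1101 = 0101
  pos 2: 1011 XOR 1101 = 0110
  pos 3: 1101 XOR 1101 = 0000
  pos 8: 1110 XOR 1101 = 0011
  pos 10: 1100 XOR 1101 = 0001
Remainder (last 3 bits) = 001. This is the CRC / FCS.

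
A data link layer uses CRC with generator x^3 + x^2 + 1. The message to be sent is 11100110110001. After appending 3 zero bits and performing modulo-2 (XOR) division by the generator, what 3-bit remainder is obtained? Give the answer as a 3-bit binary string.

011

Append 3 zeros: 11100110110001000. Divide by 1101 (XOR where the leading bit is 1):
  pos 0: 1110 XOR 1101 = 0011
  pos 2: 1101 XOR 1101 = 0000
  pos 6: 1011 XOR 1101 = 0110
  pos 7: 1100 XOR 1101 = 0001
  pos 10: 1001 XOR 1101 = 0100
  pos 11: 1000 XOR 1101 = 0101
  pos 12: 1010 XOR 1101 = 0111
  pos 13: 1110 XOR 1101 = 0011
Remainder (last 3 bits) = 011. This is the CRC / FCS.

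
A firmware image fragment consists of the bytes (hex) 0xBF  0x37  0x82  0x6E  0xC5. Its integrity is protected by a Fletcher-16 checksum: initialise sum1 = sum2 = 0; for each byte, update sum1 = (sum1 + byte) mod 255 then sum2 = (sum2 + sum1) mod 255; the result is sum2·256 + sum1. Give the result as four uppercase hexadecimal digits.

Running sums (mod 255):
  after byte 0 (0xBF): sum1=191, sum2=191
  after byte 1 (0x37): sum1=246, sum2=182
  after byte 2 (0x82): sum1=121, sum2=48
  after byte 3 (0x6E): sum1=231, sum2=24
  after byte 4 (0xC5): sum1=173, sum2=197
Checksum = sum2·256 + sum1 = 197·256 + 173 = 50605 = 0xC5AD.

C5AD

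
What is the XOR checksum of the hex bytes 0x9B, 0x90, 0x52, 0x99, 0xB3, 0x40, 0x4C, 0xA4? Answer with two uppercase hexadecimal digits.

DB

XOR the bytes together:
  start with 0x9B
  0x9B ⊕ 0x90 = 0x0B
  0x0B ⊕ 0x52 = 0x59
  0x59 ⊕ 0x99 = 0xC0
  0xC0 ⊕ 0xB3 = 0x73
  0x73 ⊕ 0x40 = 0x33
  0x33 ⊕ 0x4C = 0x7F
  0x7F ⊕ 0xA4 = 0xDB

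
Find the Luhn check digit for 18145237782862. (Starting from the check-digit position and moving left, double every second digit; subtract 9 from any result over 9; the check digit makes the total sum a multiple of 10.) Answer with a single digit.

Partial digits right→left: 2 6 8 2 8 7 7 3 2 5 4 1 8 1
Double every second digit counting from the check-digit position (so the 1st, 3rd, 5th, ... of the partial from the right).
  doubled (with −9 where >9): 4 7 7 5 4 8 7 → sum 42
  kept as-is: 6 2 7 3 5 1 1 → sum 25
Total = 42 + 25 = 67.
Check digit = (10 − (67 mod 10)) mod 10 = 3.

3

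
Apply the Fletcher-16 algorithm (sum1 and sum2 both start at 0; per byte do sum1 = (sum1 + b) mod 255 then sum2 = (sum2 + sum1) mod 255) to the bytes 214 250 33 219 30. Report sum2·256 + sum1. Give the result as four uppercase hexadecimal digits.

Running sums (mod 255):
  after byte 0 (214): sum1=214, sum2=214
  after byte 1 (250): sum1=209, sum2=168
  after byte 2 (33): sum1=242, sum2=155
  after byte 3 (219): sum1=206, sum2=106
  after byte 4 (30): sum1=236, sum2=87
Checksum = sum2·256 + sum1 = 87·256 + 236 = 22508 = 0x57EC.

57EC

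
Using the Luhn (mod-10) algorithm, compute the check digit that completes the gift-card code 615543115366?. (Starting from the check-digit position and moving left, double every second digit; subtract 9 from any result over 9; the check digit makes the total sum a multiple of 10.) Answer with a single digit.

Partial digits right→left: 6 6 3 5 1 1 3 4 5 5 1 6
Double every second digit counting from the check-digit position (so the 1st, 3rd, 5th, ... of the partial from the right).
  doubled (with −9 where >9): 3 6 2 6 1 2 → sum 20
  kept as-is: 6 5 1 4 5 6 → sum 27
Total = 20 + 27 = 47.
Check digit = (10 − (47 mod 10)) mod 10 = 3.

3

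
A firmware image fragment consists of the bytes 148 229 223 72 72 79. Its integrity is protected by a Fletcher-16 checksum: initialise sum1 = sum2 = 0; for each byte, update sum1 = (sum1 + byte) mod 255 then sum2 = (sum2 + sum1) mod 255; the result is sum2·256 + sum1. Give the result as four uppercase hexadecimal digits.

Running sums (mod 255):
  after byte 0 (148): sum1=148, sum2=148
  after byte 1 (229): sum1=122, sum2=15
  after byte 2 (223): sum1=90, sum2=105
  after byte 3 (72): sum1=162, sum2=12
  after byte 4 (72): sum1=234, sum2=246
  after byte 5 (79): sum1=58, sum2=49
Checksum = sum2·256 + sum1 = 49·256 + 58 = 12602 = 0x313A.

313A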